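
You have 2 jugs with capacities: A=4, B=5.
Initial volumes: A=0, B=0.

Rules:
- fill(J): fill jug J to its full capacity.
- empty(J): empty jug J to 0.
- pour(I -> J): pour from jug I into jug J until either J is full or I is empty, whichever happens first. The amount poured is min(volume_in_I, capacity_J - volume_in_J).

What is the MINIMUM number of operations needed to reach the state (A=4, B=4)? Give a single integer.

BFS from (A=0, B=0). One shortest path:
  1. fill(A) -> (A=4 B=0)
  2. pour(A -> B) -> (A=0 B=4)
  3. fill(A) -> (A=4 B=4)
Reached target in 3 moves.

Answer: 3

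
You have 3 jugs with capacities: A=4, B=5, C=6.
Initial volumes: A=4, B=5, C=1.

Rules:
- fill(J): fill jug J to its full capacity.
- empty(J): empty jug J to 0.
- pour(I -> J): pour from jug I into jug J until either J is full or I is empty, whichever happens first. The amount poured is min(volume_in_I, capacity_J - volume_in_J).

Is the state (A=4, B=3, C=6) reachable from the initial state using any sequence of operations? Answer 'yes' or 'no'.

BFS from (A=4, B=5, C=1):
  1. empty(C) -> (A=4 B=5 C=0)
  2. pour(A -> C) -> (A=0 B=5 C=4)
  3. fill(A) -> (A=4 B=5 C=4)
  4. pour(B -> C) -> (A=4 B=3 C=6)
Target reached → yes.

Answer: yes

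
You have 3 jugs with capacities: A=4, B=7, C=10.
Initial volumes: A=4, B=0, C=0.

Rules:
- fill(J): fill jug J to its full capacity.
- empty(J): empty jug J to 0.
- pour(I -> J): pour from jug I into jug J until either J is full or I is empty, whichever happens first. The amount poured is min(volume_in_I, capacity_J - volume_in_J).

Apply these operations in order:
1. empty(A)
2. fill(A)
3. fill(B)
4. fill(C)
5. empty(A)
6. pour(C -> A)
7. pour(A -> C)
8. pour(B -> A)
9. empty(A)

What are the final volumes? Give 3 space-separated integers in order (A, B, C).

Answer: 0 3 10

Derivation:
Step 1: empty(A) -> (A=0 B=0 C=0)
Step 2: fill(A) -> (A=4 B=0 C=0)
Step 3: fill(B) -> (A=4 B=7 C=0)
Step 4: fill(C) -> (A=4 B=7 C=10)
Step 5: empty(A) -> (A=0 B=7 C=10)
Step 6: pour(C -> A) -> (A=4 B=7 C=6)
Step 7: pour(A -> C) -> (A=0 B=7 C=10)
Step 8: pour(B -> A) -> (A=4 B=3 C=10)
Step 9: empty(A) -> (A=0 B=3 C=10)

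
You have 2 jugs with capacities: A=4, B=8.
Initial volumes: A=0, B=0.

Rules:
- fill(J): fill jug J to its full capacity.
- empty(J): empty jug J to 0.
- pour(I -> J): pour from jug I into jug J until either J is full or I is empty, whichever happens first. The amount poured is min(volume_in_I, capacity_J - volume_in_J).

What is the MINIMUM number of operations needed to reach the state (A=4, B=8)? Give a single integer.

BFS from (A=0, B=0). One shortest path:
  1. fill(A) -> (A=4 B=0)
  2. fill(B) -> (A=4 B=8)
Reached target in 2 moves.

Answer: 2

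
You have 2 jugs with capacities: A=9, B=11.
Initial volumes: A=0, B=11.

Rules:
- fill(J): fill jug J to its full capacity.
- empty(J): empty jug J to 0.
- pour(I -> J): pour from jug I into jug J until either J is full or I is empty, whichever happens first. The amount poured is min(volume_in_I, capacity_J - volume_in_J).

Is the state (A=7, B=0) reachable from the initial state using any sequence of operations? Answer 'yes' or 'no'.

BFS from (A=0, B=11):
  1. fill(A) -> (A=9 B=11)
  2. empty(B) -> (A=9 B=0)
  3. pour(A -> B) -> (A=0 B=9)
  4. fill(A) -> (A=9 B=9)
  5. pour(A -> B) -> (A=7 B=11)
  6. empty(B) -> (A=7 B=0)
Target reached → yes.

Answer: yes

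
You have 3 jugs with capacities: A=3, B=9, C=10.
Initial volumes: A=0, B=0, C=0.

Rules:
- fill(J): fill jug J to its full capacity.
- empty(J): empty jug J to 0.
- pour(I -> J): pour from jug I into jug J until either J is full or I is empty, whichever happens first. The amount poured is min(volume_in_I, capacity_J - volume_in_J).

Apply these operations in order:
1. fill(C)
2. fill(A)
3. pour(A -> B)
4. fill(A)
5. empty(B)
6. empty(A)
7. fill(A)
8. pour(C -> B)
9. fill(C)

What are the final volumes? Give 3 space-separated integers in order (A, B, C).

Step 1: fill(C) -> (A=0 B=0 C=10)
Step 2: fill(A) -> (A=3 B=0 C=10)
Step 3: pour(A -> B) -> (A=0 B=3 C=10)
Step 4: fill(A) -> (A=3 B=3 C=10)
Step 5: empty(B) -> (A=3 B=0 C=10)
Step 6: empty(A) -> (A=0 B=0 C=10)
Step 7: fill(A) -> (A=3 B=0 C=10)
Step 8: pour(C -> B) -> (A=3 B=9 C=1)
Step 9: fill(C) -> (A=3 B=9 C=10)

Answer: 3 9 10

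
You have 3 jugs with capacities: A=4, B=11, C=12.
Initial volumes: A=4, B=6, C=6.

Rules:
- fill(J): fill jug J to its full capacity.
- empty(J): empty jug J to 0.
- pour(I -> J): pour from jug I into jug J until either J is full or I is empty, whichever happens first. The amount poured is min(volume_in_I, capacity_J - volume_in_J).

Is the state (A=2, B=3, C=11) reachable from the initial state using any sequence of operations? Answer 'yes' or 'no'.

Answer: no

Derivation:
BFS explored all 450 reachable states.
Reachable set includes: (0,0,0), (0,0,1), (0,0,2), (0,0,3), (0,0,4), (0,0,5), (0,0,6), (0,0,7), (0,0,8), (0,0,9), (0,0,10), (0,0,11) ...
Target (A=2, B=3, C=11) not in reachable set → no.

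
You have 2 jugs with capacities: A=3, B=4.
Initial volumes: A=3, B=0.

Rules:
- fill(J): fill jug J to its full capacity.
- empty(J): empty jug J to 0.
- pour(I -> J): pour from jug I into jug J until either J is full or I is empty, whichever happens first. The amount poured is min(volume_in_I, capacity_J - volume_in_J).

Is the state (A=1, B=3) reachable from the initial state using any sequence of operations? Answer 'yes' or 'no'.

BFS explored all 14 reachable states.
Reachable set includes: (0,0), (0,1), (0,2), (0,3), (0,4), (1,0), (1,4), (2,0), (2,4), (3,0), (3,1), (3,2) ...
Target (A=1, B=3) not in reachable set → no.

Answer: no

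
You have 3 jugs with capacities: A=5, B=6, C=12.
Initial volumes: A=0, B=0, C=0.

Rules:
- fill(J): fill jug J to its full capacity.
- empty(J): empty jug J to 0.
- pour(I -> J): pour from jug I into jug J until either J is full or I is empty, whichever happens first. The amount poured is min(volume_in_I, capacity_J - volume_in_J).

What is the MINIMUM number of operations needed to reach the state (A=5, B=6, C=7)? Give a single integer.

BFS from (A=0, B=0, C=0). One shortest path:
  1. fill(B) -> (A=0 B=6 C=0)
  2. fill(C) -> (A=0 B=6 C=12)
  3. pour(C -> A) -> (A=5 B=6 C=7)
Reached target in 3 moves.

Answer: 3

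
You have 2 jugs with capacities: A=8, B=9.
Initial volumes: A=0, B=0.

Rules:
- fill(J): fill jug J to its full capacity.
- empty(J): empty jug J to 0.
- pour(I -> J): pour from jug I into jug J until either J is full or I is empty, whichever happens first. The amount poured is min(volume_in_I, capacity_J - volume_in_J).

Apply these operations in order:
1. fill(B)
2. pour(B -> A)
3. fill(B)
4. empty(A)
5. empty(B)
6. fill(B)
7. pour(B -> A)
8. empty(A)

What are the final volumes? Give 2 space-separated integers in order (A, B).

Step 1: fill(B) -> (A=0 B=9)
Step 2: pour(B -> A) -> (A=8 B=1)
Step 3: fill(B) -> (A=8 B=9)
Step 4: empty(A) -> (A=0 B=9)
Step 5: empty(B) -> (A=0 B=0)
Step 6: fill(B) -> (A=0 B=9)
Step 7: pour(B -> A) -> (A=8 B=1)
Step 8: empty(A) -> (A=0 B=1)

Answer: 0 1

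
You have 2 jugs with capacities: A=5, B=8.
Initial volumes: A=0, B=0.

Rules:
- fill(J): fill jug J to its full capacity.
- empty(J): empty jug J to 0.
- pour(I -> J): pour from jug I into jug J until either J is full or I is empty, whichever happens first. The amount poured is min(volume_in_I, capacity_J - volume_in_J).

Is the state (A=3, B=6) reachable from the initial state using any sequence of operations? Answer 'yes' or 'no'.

BFS explored all 26 reachable states.
Reachable set includes: (0,0), (0,1), (0,2), (0,3), (0,4), (0,5), (0,6), (0,7), (0,8), (1,0), (1,8), (2,0) ...
Target (A=3, B=6) not in reachable set → no.

Answer: no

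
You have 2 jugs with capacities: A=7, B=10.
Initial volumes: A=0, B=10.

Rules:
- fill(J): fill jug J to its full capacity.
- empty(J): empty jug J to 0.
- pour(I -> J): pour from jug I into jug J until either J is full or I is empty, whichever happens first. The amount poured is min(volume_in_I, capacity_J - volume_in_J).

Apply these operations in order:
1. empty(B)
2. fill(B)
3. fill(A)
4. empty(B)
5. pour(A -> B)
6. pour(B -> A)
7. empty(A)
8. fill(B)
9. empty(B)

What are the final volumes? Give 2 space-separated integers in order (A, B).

Answer: 0 0

Derivation:
Step 1: empty(B) -> (A=0 B=0)
Step 2: fill(B) -> (A=0 B=10)
Step 3: fill(A) -> (A=7 B=10)
Step 4: empty(B) -> (A=7 B=0)
Step 5: pour(A -> B) -> (A=0 B=7)
Step 6: pour(B -> A) -> (A=7 B=0)
Step 7: empty(A) -> (A=0 B=0)
Step 8: fill(B) -> (A=0 B=10)
Step 9: empty(B) -> (A=0 B=0)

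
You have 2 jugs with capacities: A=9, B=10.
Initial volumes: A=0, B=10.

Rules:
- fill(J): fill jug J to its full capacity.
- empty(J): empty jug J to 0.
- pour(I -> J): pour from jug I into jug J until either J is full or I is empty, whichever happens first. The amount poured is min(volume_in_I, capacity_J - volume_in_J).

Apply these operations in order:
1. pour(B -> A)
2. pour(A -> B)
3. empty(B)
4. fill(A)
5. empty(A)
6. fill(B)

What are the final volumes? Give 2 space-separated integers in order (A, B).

Answer: 0 10

Derivation:
Step 1: pour(B -> A) -> (A=9 B=1)
Step 2: pour(A -> B) -> (A=0 B=10)
Step 3: empty(B) -> (A=0 B=0)
Step 4: fill(A) -> (A=9 B=0)
Step 5: empty(A) -> (A=0 B=0)
Step 6: fill(B) -> (A=0 B=10)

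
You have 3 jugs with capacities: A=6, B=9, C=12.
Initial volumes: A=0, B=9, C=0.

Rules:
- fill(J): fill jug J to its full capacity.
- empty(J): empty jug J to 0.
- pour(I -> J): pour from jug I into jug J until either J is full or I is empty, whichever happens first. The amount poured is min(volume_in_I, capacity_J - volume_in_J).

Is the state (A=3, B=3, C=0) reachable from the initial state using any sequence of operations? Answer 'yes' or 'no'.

BFS from (A=0, B=9, C=0):
  1. pour(B -> C) -> (A=0 B=0 C=9)
  2. fill(B) -> (A=0 B=9 C=9)
  3. pour(B -> A) -> (A=6 B=3 C=9)
  4. pour(A -> C) -> (A=3 B=3 C=12)
  5. empty(C) -> (A=3 B=3 C=0)
Target reached → yes.

Answer: yes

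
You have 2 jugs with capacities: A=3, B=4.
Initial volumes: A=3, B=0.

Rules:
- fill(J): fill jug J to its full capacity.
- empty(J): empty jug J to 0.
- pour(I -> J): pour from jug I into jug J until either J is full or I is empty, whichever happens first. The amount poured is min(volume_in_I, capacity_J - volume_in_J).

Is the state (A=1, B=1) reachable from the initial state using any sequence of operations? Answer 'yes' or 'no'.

Answer: no

Derivation:
BFS explored all 14 reachable states.
Reachable set includes: (0,0), (0,1), (0,2), (0,3), (0,4), (1,0), (1,4), (2,0), (2,4), (3,0), (3,1), (3,2) ...
Target (A=1, B=1) not in reachable set → no.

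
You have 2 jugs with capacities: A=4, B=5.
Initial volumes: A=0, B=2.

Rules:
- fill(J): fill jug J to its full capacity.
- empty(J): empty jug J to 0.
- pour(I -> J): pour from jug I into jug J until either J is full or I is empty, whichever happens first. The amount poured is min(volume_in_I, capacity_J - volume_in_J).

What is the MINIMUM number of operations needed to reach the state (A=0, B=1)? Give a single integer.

BFS from (A=0, B=2). One shortest path:
  1. fill(B) -> (A=0 B=5)
  2. pour(B -> A) -> (A=4 B=1)
  3. empty(A) -> (A=0 B=1)
Reached target in 3 moves.

Answer: 3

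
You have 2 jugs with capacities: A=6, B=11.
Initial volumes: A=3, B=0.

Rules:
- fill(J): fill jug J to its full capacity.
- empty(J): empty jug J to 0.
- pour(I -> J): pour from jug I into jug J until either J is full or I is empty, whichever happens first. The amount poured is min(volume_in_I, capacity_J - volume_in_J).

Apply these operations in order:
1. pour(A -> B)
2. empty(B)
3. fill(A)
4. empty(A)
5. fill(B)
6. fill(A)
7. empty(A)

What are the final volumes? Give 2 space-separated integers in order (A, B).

Answer: 0 11

Derivation:
Step 1: pour(A -> B) -> (A=0 B=3)
Step 2: empty(B) -> (A=0 B=0)
Step 3: fill(A) -> (A=6 B=0)
Step 4: empty(A) -> (A=0 B=0)
Step 5: fill(B) -> (A=0 B=11)
Step 6: fill(A) -> (A=6 B=11)
Step 7: empty(A) -> (A=0 B=11)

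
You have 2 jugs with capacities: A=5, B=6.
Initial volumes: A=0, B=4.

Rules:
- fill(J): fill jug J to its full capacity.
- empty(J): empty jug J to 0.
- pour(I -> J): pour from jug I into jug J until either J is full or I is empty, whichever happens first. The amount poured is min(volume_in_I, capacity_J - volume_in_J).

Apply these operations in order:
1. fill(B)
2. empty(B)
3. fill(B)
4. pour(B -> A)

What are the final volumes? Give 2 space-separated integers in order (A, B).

Step 1: fill(B) -> (A=0 B=6)
Step 2: empty(B) -> (A=0 B=0)
Step 3: fill(B) -> (A=0 B=6)
Step 4: pour(B -> A) -> (A=5 B=1)

Answer: 5 1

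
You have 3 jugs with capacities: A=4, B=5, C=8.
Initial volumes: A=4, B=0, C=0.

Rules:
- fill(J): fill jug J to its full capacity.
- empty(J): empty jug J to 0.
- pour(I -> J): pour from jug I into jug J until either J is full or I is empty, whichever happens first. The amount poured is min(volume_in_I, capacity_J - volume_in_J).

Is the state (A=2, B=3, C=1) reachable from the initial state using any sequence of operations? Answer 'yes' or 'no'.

Answer: no

Derivation:
BFS explored all 186 reachable states.
Reachable set includes: (0,0,0), (0,0,1), (0,0,2), (0,0,3), (0,0,4), (0,0,5), (0,0,6), (0,0,7), (0,0,8), (0,1,0), (0,1,1), (0,1,2) ...
Target (A=2, B=3, C=1) not in reachable set → no.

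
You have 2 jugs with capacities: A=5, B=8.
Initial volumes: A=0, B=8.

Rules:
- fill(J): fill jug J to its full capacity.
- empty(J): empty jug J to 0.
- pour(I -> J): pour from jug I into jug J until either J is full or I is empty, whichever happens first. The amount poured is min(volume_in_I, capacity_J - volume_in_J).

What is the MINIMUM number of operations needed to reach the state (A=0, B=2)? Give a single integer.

BFS from (A=0, B=8). One shortest path:
  1. fill(A) -> (A=5 B=8)
  2. empty(B) -> (A=5 B=0)
  3. pour(A -> B) -> (A=0 B=5)
  4. fill(A) -> (A=5 B=5)
  5. pour(A -> B) -> (A=2 B=8)
  6. empty(B) -> (A=2 B=0)
  7. pour(A -> B) -> (A=0 B=2)
Reached target in 7 moves.

Answer: 7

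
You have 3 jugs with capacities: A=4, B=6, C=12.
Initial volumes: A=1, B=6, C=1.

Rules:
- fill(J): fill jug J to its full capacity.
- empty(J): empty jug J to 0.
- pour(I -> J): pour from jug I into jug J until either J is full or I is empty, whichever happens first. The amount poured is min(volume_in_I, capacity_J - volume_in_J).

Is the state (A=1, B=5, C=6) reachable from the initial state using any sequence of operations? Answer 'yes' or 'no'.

Answer: no

Derivation:
BFS explored all 290 reachable states.
Reachable set includes: (0,0,0), (0,0,1), (0,0,2), (0,0,3), (0,0,4), (0,0,5), (0,0,6), (0,0,7), (0,0,8), (0,0,9), (0,0,10), (0,0,11) ...
Target (A=1, B=5, C=6) not in reachable set → no.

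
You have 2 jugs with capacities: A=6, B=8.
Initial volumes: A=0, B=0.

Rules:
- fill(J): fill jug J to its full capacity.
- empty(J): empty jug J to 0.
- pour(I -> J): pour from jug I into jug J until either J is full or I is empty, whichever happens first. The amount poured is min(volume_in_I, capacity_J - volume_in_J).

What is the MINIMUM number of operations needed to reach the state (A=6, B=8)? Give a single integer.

BFS from (A=0, B=0). One shortest path:
  1. fill(A) -> (A=6 B=0)
  2. fill(B) -> (A=6 B=8)
Reached target in 2 moves.

Answer: 2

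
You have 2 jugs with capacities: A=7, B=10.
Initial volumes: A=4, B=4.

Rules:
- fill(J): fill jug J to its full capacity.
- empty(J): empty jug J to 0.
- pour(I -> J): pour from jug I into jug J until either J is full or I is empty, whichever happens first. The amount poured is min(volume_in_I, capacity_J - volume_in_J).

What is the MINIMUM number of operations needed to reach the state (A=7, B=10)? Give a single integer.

BFS from (A=4, B=4). One shortest path:
  1. fill(A) -> (A=7 B=4)
  2. fill(B) -> (A=7 B=10)
Reached target in 2 moves.

Answer: 2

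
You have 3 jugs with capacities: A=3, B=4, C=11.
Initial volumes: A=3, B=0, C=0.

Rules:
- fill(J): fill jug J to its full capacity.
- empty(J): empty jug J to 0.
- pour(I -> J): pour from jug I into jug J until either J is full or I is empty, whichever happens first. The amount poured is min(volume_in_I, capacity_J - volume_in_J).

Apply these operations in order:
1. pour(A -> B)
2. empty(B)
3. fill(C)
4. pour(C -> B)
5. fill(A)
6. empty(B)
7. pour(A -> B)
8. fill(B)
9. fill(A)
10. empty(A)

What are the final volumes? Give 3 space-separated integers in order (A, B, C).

Answer: 0 4 7

Derivation:
Step 1: pour(A -> B) -> (A=0 B=3 C=0)
Step 2: empty(B) -> (A=0 B=0 C=0)
Step 3: fill(C) -> (A=0 B=0 C=11)
Step 4: pour(C -> B) -> (A=0 B=4 C=7)
Step 5: fill(A) -> (A=3 B=4 C=7)
Step 6: empty(B) -> (A=3 B=0 C=7)
Step 7: pour(A -> B) -> (A=0 B=3 C=7)
Step 8: fill(B) -> (A=0 B=4 C=7)
Step 9: fill(A) -> (A=3 B=4 C=7)
Step 10: empty(A) -> (A=0 B=4 C=7)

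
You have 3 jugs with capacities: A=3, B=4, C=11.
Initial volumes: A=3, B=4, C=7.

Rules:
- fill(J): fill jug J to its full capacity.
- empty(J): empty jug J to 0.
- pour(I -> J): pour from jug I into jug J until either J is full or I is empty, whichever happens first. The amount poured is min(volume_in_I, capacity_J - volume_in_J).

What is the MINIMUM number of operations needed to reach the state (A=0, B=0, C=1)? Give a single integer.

BFS from (A=3, B=4, C=7). One shortest path:
  1. empty(A) -> (A=0 B=4 C=7)
  2. empty(C) -> (A=0 B=4 C=0)
  3. pour(B -> A) -> (A=3 B=1 C=0)
  4. empty(A) -> (A=0 B=1 C=0)
  5. pour(B -> C) -> (A=0 B=0 C=1)
Reached target in 5 moves.

Answer: 5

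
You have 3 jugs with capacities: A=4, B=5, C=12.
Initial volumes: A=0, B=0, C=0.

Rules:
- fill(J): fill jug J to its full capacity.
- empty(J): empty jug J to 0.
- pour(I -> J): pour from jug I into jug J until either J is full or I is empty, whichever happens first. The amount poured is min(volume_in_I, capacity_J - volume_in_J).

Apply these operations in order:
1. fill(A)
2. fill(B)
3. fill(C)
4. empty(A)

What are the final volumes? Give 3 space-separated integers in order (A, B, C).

Answer: 0 5 12

Derivation:
Step 1: fill(A) -> (A=4 B=0 C=0)
Step 2: fill(B) -> (A=4 B=5 C=0)
Step 3: fill(C) -> (A=4 B=5 C=12)
Step 4: empty(A) -> (A=0 B=5 C=12)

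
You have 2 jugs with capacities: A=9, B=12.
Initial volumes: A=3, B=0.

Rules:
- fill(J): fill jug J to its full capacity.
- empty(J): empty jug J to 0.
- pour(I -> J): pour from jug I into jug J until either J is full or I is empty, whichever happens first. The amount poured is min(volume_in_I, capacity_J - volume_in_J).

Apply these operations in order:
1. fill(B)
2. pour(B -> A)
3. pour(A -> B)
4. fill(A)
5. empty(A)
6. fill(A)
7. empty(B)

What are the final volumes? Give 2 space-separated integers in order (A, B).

Answer: 9 0

Derivation:
Step 1: fill(B) -> (A=3 B=12)
Step 2: pour(B -> A) -> (A=9 B=6)
Step 3: pour(A -> B) -> (A=3 B=12)
Step 4: fill(A) -> (A=9 B=12)
Step 5: empty(A) -> (A=0 B=12)
Step 6: fill(A) -> (A=9 B=12)
Step 7: empty(B) -> (A=9 B=0)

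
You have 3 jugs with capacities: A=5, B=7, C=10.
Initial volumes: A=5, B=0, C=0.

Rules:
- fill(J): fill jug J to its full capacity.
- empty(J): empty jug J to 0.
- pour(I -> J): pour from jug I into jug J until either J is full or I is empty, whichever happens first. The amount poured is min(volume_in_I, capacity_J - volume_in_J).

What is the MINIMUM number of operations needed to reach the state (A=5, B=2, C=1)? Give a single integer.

Answer: 6

Derivation:
BFS from (A=5, B=0, C=0). One shortest path:
  1. fill(C) -> (A=5 B=0 C=10)
  2. pour(A -> B) -> (A=0 B=5 C=10)
  3. pour(C -> B) -> (A=0 B=7 C=8)
  4. empty(B) -> (A=0 B=0 C=8)
  5. pour(C -> B) -> (A=0 B=7 C=1)
  6. pour(B -> A) -> (A=5 B=2 C=1)
Reached target in 6 moves.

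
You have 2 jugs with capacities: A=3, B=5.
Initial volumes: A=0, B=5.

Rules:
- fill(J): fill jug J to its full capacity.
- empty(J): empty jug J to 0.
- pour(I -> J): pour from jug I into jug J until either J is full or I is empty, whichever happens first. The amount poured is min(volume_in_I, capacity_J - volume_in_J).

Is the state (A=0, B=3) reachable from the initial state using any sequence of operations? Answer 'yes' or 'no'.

BFS from (A=0, B=5):
  1. fill(A) -> (A=3 B=5)
  2. empty(B) -> (A=3 B=0)
  3. pour(A -> B) -> (A=0 B=3)
Target reached → yes.

Answer: yes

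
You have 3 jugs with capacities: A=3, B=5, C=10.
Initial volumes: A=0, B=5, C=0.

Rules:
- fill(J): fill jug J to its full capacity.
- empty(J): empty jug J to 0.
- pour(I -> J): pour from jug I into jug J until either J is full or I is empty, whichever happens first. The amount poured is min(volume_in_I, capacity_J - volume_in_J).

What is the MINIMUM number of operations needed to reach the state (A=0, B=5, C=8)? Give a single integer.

Answer: 4

Derivation:
BFS from (A=0, B=5, C=0). One shortest path:
  1. fill(A) -> (A=3 B=5 C=0)
  2. pour(A -> C) -> (A=0 B=5 C=3)
  3. pour(B -> C) -> (A=0 B=0 C=8)
  4. fill(B) -> (A=0 B=5 C=8)
Reached target in 4 moves.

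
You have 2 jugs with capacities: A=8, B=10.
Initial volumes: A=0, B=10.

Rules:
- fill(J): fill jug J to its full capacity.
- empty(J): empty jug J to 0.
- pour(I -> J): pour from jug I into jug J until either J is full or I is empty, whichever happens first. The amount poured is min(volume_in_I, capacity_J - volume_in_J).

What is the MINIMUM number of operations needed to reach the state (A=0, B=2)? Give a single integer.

BFS from (A=0, B=10). One shortest path:
  1. pour(B -> A) -> (A=8 B=2)
  2. empty(A) -> (A=0 B=2)
Reached target in 2 moves.

Answer: 2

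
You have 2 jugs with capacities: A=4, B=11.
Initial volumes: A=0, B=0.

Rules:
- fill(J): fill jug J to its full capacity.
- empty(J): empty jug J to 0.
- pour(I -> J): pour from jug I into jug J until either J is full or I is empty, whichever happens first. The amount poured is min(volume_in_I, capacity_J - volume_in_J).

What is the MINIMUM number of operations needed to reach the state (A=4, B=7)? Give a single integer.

BFS from (A=0, B=0). One shortest path:
  1. fill(B) -> (A=0 B=11)
  2. pour(B -> A) -> (A=4 B=7)
Reached target in 2 moves.

Answer: 2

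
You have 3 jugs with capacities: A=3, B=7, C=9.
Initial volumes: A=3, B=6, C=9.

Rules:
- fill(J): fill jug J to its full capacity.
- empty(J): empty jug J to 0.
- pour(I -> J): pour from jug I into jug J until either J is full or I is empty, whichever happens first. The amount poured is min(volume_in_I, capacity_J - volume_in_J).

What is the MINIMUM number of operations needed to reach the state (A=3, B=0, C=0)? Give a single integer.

Answer: 2

Derivation:
BFS from (A=3, B=6, C=9). One shortest path:
  1. empty(B) -> (A=3 B=0 C=9)
  2. empty(C) -> (A=3 B=0 C=0)
Reached target in 2 moves.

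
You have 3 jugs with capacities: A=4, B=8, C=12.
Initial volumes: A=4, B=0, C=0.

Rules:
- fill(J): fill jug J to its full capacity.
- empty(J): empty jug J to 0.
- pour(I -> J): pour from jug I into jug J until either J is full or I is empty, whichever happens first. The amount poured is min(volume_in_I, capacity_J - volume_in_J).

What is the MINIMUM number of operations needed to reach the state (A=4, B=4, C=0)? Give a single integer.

Answer: 2

Derivation:
BFS from (A=4, B=0, C=0). One shortest path:
  1. pour(A -> B) -> (A=0 B=4 C=0)
  2. fill(A) -> (A=4 B=4 C=0)
Reached target in 2 moves.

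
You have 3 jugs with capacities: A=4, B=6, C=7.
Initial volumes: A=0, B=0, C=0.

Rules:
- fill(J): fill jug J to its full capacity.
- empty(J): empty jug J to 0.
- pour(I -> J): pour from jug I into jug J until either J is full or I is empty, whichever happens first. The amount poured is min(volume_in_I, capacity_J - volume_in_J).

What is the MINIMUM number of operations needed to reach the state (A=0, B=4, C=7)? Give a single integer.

BFS from (A=0, B=0, C=0). One shortest path:
  1. fill(A) -> (A=4 B=0 C=0)
  2. fill(C) -> (A=4 B=0 C=7)
  3. pour(A -> B) -> (A=0 B=4 C=7)
Reached target in 3 moves.

Answer: 3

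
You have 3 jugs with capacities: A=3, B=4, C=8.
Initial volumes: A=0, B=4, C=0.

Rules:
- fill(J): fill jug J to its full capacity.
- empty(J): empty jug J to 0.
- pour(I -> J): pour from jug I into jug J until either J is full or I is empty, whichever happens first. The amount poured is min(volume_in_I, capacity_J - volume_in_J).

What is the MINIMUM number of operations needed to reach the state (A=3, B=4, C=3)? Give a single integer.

Answer: 3

Derivation:
BFS from (A=0, B=4, C=0). One shortest path:
  1. fill(A) -> (A=3 B=4 C=0)
  2. pour(A -> C) -> (A=0 B=4 C=3)
  3. fill(A) -> (A=3 B=4 C=3)
Reached target in 3 moves.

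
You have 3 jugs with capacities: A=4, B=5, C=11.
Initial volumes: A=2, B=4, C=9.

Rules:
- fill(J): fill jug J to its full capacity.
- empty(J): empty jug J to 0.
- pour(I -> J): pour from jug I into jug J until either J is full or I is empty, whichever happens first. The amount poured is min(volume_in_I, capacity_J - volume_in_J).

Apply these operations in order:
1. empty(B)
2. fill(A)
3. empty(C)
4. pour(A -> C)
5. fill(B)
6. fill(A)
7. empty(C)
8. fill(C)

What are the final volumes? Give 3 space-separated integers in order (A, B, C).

Step 1: empty(B) -> (A=2 B=0 C=9)
Step 2: fill(A) -> (A=4 B=0 C=9)
Step 3: empty(C) -> (A=4 B=0 C=0)
Step 4: pour(A -> C) -> (A=0 B=0 C=4)
Step 5: fill(B) -> (A=0 B=5 C=4)
Step 6: fill(A) -> (A=4 B=5 C=4)
Step 7: empty(C) -> (A=4 B=5 C=0)
Step 8: fill(C) -> (A=4 B=5 C=11)

Answer: 4 5 11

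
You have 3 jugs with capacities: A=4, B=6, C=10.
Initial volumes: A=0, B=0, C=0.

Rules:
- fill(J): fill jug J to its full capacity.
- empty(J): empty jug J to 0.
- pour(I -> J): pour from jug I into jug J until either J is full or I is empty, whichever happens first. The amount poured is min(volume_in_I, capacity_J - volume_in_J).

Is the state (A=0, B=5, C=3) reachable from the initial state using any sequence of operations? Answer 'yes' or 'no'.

Answer: no

Derivation:
BFS explored all 64 reachable states.
Reachable set includes: (0,0,0), (0,0,2), (0,0,4), (0,0,6), (0,0,8), (0,0,10), (0,2,0), (0,2,2), (0,2,4), (0,2,6), (0,2,8), (0,2,10) ...
Target (A=0, B=5, C=3) not in reachable set → no.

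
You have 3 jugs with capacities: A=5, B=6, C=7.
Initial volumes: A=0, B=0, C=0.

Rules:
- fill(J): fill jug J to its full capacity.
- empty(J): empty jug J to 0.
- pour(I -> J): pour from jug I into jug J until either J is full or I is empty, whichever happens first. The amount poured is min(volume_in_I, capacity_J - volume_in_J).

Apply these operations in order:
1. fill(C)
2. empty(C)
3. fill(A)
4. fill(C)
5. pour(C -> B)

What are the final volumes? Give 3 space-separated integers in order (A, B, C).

Step 1: fill(C) -> (A=0 B=0 C=7)
Step 2: empty(C) -> (A=0 B=0 C=0)
Step 3: fill(A) -> (A=5 B=0 C=0)
Step 4: fill(C) -> (A=5 B=0 C=7)
Step 5: pour(C -> B) -> (A=5 B=6 C=1)

Answer: 5 6 1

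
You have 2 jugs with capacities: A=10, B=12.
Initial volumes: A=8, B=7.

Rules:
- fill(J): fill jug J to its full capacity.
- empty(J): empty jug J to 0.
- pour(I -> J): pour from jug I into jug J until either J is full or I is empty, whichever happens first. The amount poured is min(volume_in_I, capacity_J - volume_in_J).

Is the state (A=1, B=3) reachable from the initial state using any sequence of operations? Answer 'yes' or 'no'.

BFS explored all 45 reachable states.
Reachable set includes: (0,0), (0,1), (0,2), (0,3), (0,4), (0,5), (0,6), (0,7), (0,8), (0,9), (0,10), (0,11) ...
Target (A=1, B=3) not in reachable set → no.

Answer: no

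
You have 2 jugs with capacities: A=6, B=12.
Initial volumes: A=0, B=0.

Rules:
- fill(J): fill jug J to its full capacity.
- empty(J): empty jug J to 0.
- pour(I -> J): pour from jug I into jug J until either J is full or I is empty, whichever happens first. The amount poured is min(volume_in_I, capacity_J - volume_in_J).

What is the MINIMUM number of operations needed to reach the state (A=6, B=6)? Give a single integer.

BFS from (A=0, B=0). One shortest path:
  1. fill(B) -> (A=0 B=12)
  2. pour(B -> A) -> (A=6 B=6)
Reached target in 2 moves.

Answer: 2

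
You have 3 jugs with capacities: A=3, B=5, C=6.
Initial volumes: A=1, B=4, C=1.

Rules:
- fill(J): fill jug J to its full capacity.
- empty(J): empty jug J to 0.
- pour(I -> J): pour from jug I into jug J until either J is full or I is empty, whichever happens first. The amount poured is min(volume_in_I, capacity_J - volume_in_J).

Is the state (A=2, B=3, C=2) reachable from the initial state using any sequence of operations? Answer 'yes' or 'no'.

BFS explored all 129 reachable states.
Reachable set includes: (0,0,0), (0,0,1), (0,0,2), (0,0,3), (0,0,4), (0,0,5), (0,0,6), (0,1,0), (0,1,1), (0,1,2), (0,1,3), (0,1,4) ...
Target (A=2, B=3, C=2) not in reachable set → no.

Answer: no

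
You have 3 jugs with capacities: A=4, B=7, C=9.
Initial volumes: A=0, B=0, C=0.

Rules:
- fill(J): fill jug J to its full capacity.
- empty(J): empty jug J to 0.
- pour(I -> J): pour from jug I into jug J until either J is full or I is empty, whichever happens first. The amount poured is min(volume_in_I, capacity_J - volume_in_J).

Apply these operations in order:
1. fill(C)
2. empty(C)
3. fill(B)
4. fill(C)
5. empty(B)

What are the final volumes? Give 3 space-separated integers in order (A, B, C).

Step 1: fill(C) -> (A=0 B=0 C=9)
Step 2: empty(C) -> (A=0 B=0 C=0)
Step 3: fill(B) -> (A=0 B=7 C=0)
Step 4: fill(C) -> (A=0 B=7 C=9)
Step 5: empty(B) -> (A=0 B=0 C=9)

Answer: 0 0 9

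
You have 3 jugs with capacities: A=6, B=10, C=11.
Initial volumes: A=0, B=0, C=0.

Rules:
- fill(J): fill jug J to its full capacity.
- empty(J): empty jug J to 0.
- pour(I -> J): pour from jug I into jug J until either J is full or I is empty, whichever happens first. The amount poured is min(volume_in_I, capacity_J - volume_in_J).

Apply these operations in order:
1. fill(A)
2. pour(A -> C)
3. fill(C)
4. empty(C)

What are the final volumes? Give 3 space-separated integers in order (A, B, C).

Answer: 0 0 0

Derivation:
Step 1: fill(A) -> (A=6 B=0 C=0)
Step 2: pour(A -> C) -> (A=0 B=0 C=6)
Step 3: fill(C) -> (A=0 B=0 C=11)
Step 4: empty(C) -> (A=0 B=0 C=0)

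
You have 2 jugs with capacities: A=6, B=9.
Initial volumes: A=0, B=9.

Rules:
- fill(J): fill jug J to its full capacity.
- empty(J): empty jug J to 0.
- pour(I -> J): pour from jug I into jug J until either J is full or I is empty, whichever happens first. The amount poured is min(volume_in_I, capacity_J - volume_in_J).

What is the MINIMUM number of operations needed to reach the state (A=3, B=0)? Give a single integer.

Answer: 3

Derivation:
BFS from (A=0, B=9). One shortest path:
  1. pour(B -> A) -> (A=6 B=3)
  2. empty(A) -> (A=0 B=3)
  3. pour(B -> A) -> (A=3 B=0)
Reached target in 3 moves.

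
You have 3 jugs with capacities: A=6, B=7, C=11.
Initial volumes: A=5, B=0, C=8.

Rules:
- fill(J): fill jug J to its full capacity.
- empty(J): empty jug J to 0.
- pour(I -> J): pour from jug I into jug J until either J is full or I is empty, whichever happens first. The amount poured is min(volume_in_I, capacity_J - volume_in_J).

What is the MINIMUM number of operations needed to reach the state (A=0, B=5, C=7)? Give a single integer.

BFS from (A=5, B=0, C=8). One shortest path:
  1. fill(B) -> (A=5 B=7 C=8)
  2. empty(C) -> (A=5 B=7 C=0)
  3. pour(B -> C) -> (A=5 B=0 C=7)
  4. pour(A -> B) -> (A=0 B=5 C=7)
Reached target in 4 moves.

Answer: 4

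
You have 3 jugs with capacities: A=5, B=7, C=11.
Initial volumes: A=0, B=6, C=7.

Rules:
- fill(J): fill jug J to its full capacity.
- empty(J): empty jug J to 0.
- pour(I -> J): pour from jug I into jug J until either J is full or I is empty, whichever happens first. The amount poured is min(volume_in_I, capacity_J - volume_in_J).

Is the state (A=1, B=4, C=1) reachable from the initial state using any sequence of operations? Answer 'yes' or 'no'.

BFS explored all 336 reachable states.
Reachable set includes: (0,0,0), (0,0,1), (0,0,2), (0,0,3), (0,0,4), (0,0,5), (0,0,6), (0,0,7), (0,0,8), (0,0,9), (0,0,10), (0,0,11) ...
Target (A=1, B=4, C=1) not in reachable set → no.

Answer: no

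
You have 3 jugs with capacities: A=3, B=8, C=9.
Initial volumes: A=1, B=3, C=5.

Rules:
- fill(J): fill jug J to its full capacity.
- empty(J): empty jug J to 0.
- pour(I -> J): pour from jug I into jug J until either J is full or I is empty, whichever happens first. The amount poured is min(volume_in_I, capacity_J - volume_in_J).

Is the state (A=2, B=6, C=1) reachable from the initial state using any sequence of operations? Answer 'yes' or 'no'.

Answer: no

Derivation:
BFS explored all 249 reachable states.
Reachable set includes: (0,0,0), (0,0,1), (0,0,2), (0,0,3), (0,0,4), (0,0,5), (0,0,6), (0,0,7), (0,0,8), (0,0,9), (0,1,0), (0,1,1) ...
Target (A=2, B=6, C=1) not in reachable set → no.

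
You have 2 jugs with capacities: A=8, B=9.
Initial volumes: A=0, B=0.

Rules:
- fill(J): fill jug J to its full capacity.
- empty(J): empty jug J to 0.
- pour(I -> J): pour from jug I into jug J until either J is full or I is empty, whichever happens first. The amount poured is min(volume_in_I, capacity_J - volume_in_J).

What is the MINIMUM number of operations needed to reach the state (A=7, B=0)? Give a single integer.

BFS from (A=0, B=0). One shortest path:
  1. fill(A) -> (A=8 B=0)
  2. pour(A -> B) -> (A=0 B=8)
  3. fill(A) -> (A=8 B=8)
  4. pour(A -> B) -> (A=7 B=9)
  5. empty(B) -> (A=7 B=0)
Reached target in 5 moves.

Answer: 5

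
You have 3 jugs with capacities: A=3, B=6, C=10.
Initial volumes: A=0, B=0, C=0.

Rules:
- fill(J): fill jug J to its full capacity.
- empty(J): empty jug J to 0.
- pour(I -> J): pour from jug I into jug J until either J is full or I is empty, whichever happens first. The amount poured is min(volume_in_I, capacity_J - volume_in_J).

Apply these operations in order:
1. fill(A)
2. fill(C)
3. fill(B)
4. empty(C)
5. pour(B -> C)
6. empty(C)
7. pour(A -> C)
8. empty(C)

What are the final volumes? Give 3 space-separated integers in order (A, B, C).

Step 1: fill(A) -> (A=3 B=0 C=0)
Step 2: fill(C) -> (A=3 B=0 C=10)
Step 3: fill(B) -> (A=3 B=6 C=10)
Step 4: empty(C) -> (A=3 B=6 C=0)
Step 5: pour(B -> C) -> (A=3 B=0 C=6)
Step 6: empty(C) -> (A=3 B=0 C=0)
Step 7: pour(A -> C) -> (A=0 B=0 C=3)
Step 8: empty(C) -> (A=0 B=0 C=0)

Answer: 0 0 0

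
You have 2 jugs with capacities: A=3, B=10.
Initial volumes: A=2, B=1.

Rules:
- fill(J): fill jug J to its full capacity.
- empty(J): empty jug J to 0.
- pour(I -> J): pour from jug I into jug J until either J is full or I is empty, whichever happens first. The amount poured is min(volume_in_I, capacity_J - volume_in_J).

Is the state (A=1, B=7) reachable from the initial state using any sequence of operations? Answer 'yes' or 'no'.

Answer: no

Derivation:
BFS explored all 27 reachable states.
Reachable set includes: (0,0), (0,1), (0,2), (0,3), (0,4), (0,5), (0,6), (0,7), (0,8), (0,9), (0,10), (1,0) ...
Target (A=1, B=7) not in reachable set → no.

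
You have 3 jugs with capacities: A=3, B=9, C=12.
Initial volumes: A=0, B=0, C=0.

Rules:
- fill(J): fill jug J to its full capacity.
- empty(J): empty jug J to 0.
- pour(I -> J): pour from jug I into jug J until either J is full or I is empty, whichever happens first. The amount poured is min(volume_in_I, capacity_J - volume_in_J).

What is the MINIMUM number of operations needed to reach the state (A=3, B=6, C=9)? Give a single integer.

Answer: 4

Derivation:
BFS from (A=0, B=0, C=0). One shortest path:
  1. fill(B) -> (A=0 B=9 C=0)
  2. pour(B -> C) -> (A=0 B=0 C=9)
  3. fill(B) -> (A=0 B=9 C=9)
  4. pour(B -> A) -> (A=3 B=6 C=9)
Reached target in 4 moves.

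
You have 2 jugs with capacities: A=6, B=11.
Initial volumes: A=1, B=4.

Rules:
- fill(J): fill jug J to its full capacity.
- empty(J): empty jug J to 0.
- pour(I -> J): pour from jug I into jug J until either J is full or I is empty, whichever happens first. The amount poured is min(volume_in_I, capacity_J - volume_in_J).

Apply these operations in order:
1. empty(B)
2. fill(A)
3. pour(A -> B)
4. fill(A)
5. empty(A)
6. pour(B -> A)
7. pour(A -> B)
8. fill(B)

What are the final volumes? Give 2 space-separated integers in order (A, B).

Step 1: empty(B) -> (A=1 B=0)
Step 2: fill(A) -> (A=6 B=0)
Step 3: pour(A -> B) -> (A=0 B=6)
Step 4: fill(A) -> (A=6 B=6)
Step 5: empty(A) -> (A=0 B=6)
Step 6: pour(B -> A) -> (A=6 B=0)
Step 7: pour(A -> B) -> (A=0 B=6)
Step 8: fill(B) -> (A=0 B=11)

Answer: 0 11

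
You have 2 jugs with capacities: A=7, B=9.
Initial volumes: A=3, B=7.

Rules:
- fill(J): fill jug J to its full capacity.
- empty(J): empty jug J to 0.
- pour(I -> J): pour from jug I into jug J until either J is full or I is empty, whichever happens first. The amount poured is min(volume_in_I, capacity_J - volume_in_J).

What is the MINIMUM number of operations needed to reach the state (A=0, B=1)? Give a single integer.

BFS from (A=3, B=7). One shortest path:
  1. pour(A -> B) -> (A=1 B=9)
  2. empty(B) -> (A=1 B=0)
  3. pour(A -> B) -> (A=0 B=1)
Reached target in 3 moves.

Answer: 3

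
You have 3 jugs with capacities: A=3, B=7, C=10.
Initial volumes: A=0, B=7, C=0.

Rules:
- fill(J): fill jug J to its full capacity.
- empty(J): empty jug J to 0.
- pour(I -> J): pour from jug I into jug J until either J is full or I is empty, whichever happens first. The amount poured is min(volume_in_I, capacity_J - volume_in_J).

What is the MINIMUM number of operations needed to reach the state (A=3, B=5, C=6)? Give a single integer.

Answer: 7

Derivation:
BFS from (A=0, B=7, C=0). One shortest path:
  1. pour(B -> A) -> (A=3 B=4 C=0)
  2. pour(A -> C) -> (A=0 B=4 C=3)
  3. pour(B -> A) -> (A=3 B=1 C=3)
  4. pour(A -> C) -> (A=0 B=1 C=6)
  5. pour(B -> A) -> (A=1 B=0 C=6)
  6. fill(B) -> (A=1 B=7 C=6)
  7. pour(B -> A) -> (A=3 B=5 C=6)
Reached target in 7 moves.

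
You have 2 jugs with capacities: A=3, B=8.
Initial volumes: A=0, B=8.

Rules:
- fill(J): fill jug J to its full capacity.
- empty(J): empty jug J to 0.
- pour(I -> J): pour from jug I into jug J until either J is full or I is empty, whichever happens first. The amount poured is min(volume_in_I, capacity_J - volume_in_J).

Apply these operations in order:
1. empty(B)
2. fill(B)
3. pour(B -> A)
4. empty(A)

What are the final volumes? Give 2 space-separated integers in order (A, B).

Step 1: empty(B) -> (A=0 B=0)
Step 2: fill(B) -> (A=0 B=8)
Step 3: pour(B -> A) -> (A=3 B=5)
Step 4: empty(A) -> (A=0 B=5)

Answer: 0 5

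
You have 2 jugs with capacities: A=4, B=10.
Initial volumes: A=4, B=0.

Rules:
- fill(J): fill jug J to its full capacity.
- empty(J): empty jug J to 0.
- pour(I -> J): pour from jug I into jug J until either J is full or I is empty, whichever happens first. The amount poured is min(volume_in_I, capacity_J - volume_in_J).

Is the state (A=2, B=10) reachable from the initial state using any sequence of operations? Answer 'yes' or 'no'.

BFS from (A=4, B=0):
  1. pour(A -> B) -> (A=0 B=4)
  2. fill(A) -> (A=4 B=4)
  3. pour(A -> B) -> (A=0 B=8)
  4. fill(A) -> (A=4 B=8)
  5. pour(A -> B) -> (A=2 B=10)
Target reached → yes.

Answer: yes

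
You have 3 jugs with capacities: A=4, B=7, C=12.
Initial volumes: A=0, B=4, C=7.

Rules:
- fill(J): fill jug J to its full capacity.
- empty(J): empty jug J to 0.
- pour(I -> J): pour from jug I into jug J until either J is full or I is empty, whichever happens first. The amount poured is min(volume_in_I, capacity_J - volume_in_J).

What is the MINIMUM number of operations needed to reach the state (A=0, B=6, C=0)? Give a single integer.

BFS from (A=0, B=4, C=7). One shortest path:
  1. pour(B -> C) -> (A=0 B=0 C=11)
  2. fill(B) -> (A=0 B=7 C=11)
  3. pour(B -> C) -> (A=0 B=6 C=12)
  4. empty(C) -> (A=0 B=6 C=0)
Reached target in 4 moves.

Answer: 4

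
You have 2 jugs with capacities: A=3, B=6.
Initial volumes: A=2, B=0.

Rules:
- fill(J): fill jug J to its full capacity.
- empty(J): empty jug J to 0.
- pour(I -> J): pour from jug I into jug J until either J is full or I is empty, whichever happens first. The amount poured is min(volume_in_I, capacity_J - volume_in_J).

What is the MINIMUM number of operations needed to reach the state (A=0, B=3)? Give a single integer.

Answer: 2

Derivation:
BFS from (A=2, B=0). One shortest path:
  1. fill(A) -> (A=3 B=0)
  2. pour(A -> B) -> (A=0 B=3)
Reached target in 2 moves.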